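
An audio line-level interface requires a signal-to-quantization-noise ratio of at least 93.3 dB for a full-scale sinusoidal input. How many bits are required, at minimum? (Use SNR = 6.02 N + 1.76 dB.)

N ≥ (93.3 − 1.76)/6.02 = 15.206 → N_min = 16.

16 bits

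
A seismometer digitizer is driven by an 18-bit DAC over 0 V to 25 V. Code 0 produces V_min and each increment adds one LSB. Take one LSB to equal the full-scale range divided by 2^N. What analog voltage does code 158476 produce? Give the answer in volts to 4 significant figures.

15.11 V

Full-scale range = 25 V. LSB = 25 V / 2^18.
V_out = 0 + 158476 × (25/262144) V
      = 0 V + 15.1134 V = 15.1134 V.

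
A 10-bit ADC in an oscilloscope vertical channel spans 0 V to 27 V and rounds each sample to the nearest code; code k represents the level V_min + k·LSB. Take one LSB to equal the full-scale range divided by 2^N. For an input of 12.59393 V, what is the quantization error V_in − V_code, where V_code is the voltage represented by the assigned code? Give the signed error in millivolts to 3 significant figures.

Span = 27 V. LSB = 27 V / 2^10 ≈ 26.37 mV.
(12.59393 − (0)) / LSB = 12.59393 × 1024/27 = 477.6365. Nearest integer: k = 478.
Reconstructed level: 0 + 478 × 27/1024 V = 12.60351563 V.
Error = V_in − V_code = 12.59393 − (12.60351563) = −9.59 mV.

−9.59 mV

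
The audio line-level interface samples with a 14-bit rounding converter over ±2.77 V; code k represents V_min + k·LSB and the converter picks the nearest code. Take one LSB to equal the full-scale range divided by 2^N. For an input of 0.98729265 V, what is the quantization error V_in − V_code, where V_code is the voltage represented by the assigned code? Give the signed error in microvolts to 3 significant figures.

−60.9 µV

Range = 2.77 − (-2.77) = 5.54 V. LSB = 5.54 V / 2^14 ≈ 338.1 µV.
(V_in − V_min)/LSB = (0.98729265 − (-2.77)) × 16384/5.54 = 11111.8200 → nearest code k = 11112.
V_code = V_min + k × range/2^14 = -2.77 + 11112 × 5.54/16384 = 0.98735351563 V.
Error = V_in − V_code = 0.98729265 − (0.98735351563) = −60.9 µV.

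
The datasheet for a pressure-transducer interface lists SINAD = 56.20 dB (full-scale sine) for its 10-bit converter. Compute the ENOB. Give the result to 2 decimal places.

9.04 bits

Inverting SNR = 6.02 N + 1.76: N_eff = (56.20 − 1.76)/6.02 = 9.0432.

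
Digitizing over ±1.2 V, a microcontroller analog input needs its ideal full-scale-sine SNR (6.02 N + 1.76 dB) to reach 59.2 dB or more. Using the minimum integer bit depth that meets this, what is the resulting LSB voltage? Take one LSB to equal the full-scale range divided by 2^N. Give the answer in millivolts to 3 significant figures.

Range = 1.2 − (-1.2) = 2.4 V.
6.02 N + 1.76 ≥ 59.2 gives N ≥ 9.542, so the minimum integer is 10.
LSB = 2.4 V / 2^10 = 2.34 mV.

2.34 mV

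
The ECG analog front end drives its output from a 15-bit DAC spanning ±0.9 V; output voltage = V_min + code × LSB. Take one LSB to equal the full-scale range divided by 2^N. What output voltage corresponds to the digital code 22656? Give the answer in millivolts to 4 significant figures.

The full-scale span is 0.9 − (-0.9) = 1.8 V. LSB = 1.8 V / 2^15.
V_out = V_min + code × LSB = -0.9 V + 22656 × 1.8 V / 32768
      = -0.9 V + 1.24453 V = 0.344531 V.

344.5 mV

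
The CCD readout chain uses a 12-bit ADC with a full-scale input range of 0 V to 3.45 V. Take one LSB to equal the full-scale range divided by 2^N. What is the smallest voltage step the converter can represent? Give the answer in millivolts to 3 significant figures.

0.842 mV

Full-scale range = 3.45 V.
There are 2^12 = 4096 steps.
LSB = 3.45 V ÷ 2^12 = 3.45/4096 V = 0.842 mV.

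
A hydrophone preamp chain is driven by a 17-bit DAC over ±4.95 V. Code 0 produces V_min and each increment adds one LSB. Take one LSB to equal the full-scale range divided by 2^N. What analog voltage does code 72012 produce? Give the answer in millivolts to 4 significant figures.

489.1 mV

Full-scale range = 4.95 V − (-4.95 V) = 9.9 V. LSB = 9.9 V / 2^17.
V_out = V_min + code × LSB = -4.95 V + 72012 × 9.9 V / 131072
      = -4.95 + 5.43914 = 0.489139 V.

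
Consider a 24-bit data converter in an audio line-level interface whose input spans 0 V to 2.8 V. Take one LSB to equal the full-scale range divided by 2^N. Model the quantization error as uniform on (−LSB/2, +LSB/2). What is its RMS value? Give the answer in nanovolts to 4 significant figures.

Span = 2.8 V.
One LSB is 2.8 V / 16777216 = 166.893 nV.
RMS of a uniform error over width LSB is LSB/√12 = 48.18 nV.

48.18 nV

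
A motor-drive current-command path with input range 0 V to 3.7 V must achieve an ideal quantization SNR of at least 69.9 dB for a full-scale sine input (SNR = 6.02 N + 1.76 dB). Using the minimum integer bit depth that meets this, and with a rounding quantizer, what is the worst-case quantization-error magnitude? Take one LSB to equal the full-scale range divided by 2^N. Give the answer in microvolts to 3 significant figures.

452 µV

Span = 3.7 V.
6.02 N + 1.76 ≥ 69.9 gives N ≥ 11.319, so the minimum integer is 12.
LSB = 3.7 V ÷ 2^12 = 3.7/4096 V = 0.90332 mV.
|e|_max = LSB/2 = 452 µV.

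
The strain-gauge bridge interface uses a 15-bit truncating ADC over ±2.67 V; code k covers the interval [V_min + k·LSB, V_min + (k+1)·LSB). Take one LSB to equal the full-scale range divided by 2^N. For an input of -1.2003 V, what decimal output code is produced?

The full-scale span is 2.67 − (-2.67) = 5.34 V. LSB = 5.34 V / 2^15 ≈ 163.0 µV.
(V_in − V_min) × 2^15/range = (-1.2003 − (-2.67)) × 32768/5.34 = 9018.564.
Floor → code = 9018.

9018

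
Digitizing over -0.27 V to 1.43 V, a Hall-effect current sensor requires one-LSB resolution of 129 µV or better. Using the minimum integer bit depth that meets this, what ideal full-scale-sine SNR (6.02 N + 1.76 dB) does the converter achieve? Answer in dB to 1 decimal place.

Span: 1.43 V − (-0.27 V) = 1.7 V.
Need 2^N ≥ 1.7 V / 129 µV = 13180 → N_min = 14.
SNR = 6.02 × 14 + 1.76 = 86.04 dB.

86.0 dB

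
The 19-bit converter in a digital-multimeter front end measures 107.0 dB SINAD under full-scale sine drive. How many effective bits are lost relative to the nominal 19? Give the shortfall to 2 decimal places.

1.52 bits

Effective bits = (107.0 − 1.76)/6.02 = 17.4817.
Lost resolution: 19 − 17.4817 = 1.5183 bits.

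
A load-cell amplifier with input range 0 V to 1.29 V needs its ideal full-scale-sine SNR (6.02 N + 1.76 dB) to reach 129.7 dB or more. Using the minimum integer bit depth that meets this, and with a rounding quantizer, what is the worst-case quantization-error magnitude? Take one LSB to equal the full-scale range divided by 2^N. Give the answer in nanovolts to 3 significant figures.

154 nV

V_FS = 1.29 V.
Solving 6.02 N ≥ 129.7 − 1.76: N ≥ 21.252. Round up → N = 22.
LSB = 1.29 V ÷ 2^22 = 1.29/4194304 V = 307.56 nV.
Max error for round-to-nearest is LSB/2 = 154 nV.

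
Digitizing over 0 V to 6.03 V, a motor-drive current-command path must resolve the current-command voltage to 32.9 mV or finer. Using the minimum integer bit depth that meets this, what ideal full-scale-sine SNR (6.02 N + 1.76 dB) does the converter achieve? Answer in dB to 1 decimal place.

V_FS = 6.03 V.
6.03 V / 32.9 mV = 183.3. Since 2^7 = 128 and 2^8 = 256, N = 8.
Ideal SNR at N = 8: 6.02·8 + 1.76 = 49.9 dB.

49.9 dB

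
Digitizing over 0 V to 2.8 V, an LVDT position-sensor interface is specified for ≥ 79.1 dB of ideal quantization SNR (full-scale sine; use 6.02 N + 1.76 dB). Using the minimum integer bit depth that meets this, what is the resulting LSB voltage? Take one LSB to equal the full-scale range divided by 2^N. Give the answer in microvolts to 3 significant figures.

342 µV

Full-scale range = 2.8 V.
Solving 6.02 N ≥ 79.1 − 1.76: N ≥ 12.847. Round up → N = 13.
Step size = 2.8/8192 V = 342 µV.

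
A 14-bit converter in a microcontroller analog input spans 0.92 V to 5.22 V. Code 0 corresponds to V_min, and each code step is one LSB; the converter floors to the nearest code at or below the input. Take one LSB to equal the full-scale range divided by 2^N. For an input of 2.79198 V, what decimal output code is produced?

Full-scale range = 5.22 V − (0.92 V) = 4.3 V. LSB = 4.3 V / 2^14 ≈ 262.5 µV.
(V_in − V_min) × 2^14/range = (2.79198 − (0.92)) × 16384/4.3 = 7132.679.
Floor → code = 7132.

7132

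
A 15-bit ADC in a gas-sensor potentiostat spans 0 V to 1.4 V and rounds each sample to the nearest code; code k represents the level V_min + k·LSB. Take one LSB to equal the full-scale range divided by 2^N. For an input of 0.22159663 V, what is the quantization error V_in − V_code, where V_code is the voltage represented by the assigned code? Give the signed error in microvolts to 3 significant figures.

−15.9 µV

V_FS = 1.4 V. LSB = 1.4 V / 2^15 ≈ 42.72 µV.
Position in LSBs: (0.22159663 − (0)) × 32768/1.4 = 5186.6274; rounding gives k = 5187.
V_code = V_min + k × range/2^15 = 0 + 5187 × 1.4/32768 = 0.22161254883 V.
e = 0.22159663 − (0.22161254883) = −15.9 µV.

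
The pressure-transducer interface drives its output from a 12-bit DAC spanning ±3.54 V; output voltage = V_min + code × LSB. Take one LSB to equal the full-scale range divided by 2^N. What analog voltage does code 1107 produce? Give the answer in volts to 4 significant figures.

-1.627 V

Full-scale range = 3.54 V − (-3.54 V) = 7.08 V. LSB = 7.08 V / 2^12.
Output = V_min + (1107/4096) × range = -3.54 + 0.270264 × 7.08 V
      = -3.54 + 1.91347 = -1.62653 V.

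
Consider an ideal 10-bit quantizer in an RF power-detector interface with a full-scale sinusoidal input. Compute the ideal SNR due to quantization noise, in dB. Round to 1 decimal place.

62.0 dB

Ideal quantization SNR: 6.02 × 10 + 1.76 dB = 62.0 dB.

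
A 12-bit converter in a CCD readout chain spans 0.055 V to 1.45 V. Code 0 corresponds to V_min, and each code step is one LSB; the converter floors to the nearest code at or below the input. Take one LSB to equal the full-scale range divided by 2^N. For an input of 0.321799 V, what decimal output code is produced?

783

Range = 1.45 − (0.055) = 1.395 V. LSB = 1.395 V / 2^12 ≈ 340.6 µV.
V_in − V_min = 0.321799 − (0.055) = 0.266799 V.
Divide by LSB: 0.266799 × 4096/1.395 = 783.3754.
Truncating gives code 783.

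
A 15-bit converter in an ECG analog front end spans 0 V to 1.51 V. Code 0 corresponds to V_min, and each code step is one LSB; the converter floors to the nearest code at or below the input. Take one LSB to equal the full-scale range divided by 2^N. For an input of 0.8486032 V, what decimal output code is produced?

18415

Range is 1.51 V. LSB = 1.51 V / 2^15 ≈ 46.08 µV.
V_in − V_min = 0.8486032 − (0) = 0.8486032 V.
Divide by LSB: 0.8486032 × 32768/1.51 = 18415.2514.
Truncating gives code 18415.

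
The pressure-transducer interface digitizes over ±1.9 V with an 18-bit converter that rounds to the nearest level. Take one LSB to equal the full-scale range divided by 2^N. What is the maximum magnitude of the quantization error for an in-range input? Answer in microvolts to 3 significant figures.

Span: 1.9 V − (-1.9 V) = 3.8 V.
LSB = 3.8 V ÷ 2^18 = 3.8/262144 V = 14.496 µV.
|e|_max = LSB/2 = 7.25 µV.

7.25 µV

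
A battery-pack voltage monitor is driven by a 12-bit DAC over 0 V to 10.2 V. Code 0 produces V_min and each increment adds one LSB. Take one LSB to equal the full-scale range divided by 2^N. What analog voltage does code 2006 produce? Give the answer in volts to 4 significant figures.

4.995 V

Span = 10.2 V. LSB = 10.2 V / 2^12.
V_out = 0 + 2006 × (10.2/4096) V
      = 0 + 4.99541 = 4.99541 V.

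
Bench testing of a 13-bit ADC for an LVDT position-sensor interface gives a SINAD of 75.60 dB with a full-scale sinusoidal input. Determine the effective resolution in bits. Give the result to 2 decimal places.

(75.60 − 1.76) / 6.02 = 73.84/6.02 = 12.2658 effective bits.

12.27 bits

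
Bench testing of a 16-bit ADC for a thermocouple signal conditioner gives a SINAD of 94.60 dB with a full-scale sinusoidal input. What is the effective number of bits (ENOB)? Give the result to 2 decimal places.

ENOB = (94.60 − 1.76)/6.02 = 15.4219 bits.

15.42 bits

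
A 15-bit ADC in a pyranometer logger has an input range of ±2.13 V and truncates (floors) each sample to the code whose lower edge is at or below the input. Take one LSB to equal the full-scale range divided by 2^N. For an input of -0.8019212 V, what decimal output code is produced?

Full-scale range = 2.13 V − (-2.13 V) = 4.26 V. LSB = 4.26 V / 2^15 ≈ 130.0 µV.
code = ⌊(V_in − V_min)/LSB⌋ = ⌊(V_in − V_min) × 2^15 / range⌋
     = ⌊(-0.8019212 − (-2.13)) × 32768 / 4.26⌋ = ⌊1.3280788 × 32768/4.26⌋
     = ⌊10215.607⌋ = 10215.

10215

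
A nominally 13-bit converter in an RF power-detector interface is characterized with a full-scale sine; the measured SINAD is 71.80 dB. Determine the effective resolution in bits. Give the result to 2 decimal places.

Inverting SNR = 6.02 N + 1.76: N_eff = (71.80 − 1.76)/6.02 = 11.6346.

11.63 bits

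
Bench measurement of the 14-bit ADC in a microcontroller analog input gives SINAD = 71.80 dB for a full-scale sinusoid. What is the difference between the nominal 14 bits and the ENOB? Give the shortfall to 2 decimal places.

2.37 bits

ENOB = (SINAD − 1.76)/6.02 = (71.80 − 1.76)/6.02 = 11.6346 bits.
14 − 11.6346 = 2.37 bits below nominal.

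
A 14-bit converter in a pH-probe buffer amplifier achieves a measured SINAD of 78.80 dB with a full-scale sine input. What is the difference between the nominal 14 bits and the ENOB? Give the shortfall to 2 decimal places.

N_eff = (78.80 − 1.76)/6.02 = 12.7973 bits.
14 − 12.7973 = 1.20 bits below nominal.

1.20 bits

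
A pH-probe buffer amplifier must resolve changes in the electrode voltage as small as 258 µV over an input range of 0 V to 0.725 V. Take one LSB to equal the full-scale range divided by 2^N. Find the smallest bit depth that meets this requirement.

12 bits

Range is 0.725 V.
Required number of levels: 0.725/258 µV = 2810.1; smallest N with 2^N ≥ that is 12.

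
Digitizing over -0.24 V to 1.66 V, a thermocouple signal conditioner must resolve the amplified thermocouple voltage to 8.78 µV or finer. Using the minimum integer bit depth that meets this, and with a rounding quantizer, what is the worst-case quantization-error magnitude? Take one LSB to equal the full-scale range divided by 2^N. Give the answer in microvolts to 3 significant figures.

Span: 1.66 V − (-0.24 V) = 1.9 V.
Levels needed ≥ 1.9/8.78 µV = 216400. 2^18 = 262144 suffices, so N_min = 18.
Step size = 1.9/262144 V = 7.2479 µV.
|e|_max = LSB/2 = 3.62 µV.

3.62 µV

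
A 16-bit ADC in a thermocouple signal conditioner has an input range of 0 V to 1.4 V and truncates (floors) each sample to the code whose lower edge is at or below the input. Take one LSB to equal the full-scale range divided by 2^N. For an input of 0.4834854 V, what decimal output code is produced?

22632

Span = 1.4 V. LSB = 1.4 V / 2^16 ≈ 21.36 µV.
(V_in − V_min) × 2^16/range = (0.4834854 − (0)) × 65536/1.4 = 22632.642.
Floor → code = 22632.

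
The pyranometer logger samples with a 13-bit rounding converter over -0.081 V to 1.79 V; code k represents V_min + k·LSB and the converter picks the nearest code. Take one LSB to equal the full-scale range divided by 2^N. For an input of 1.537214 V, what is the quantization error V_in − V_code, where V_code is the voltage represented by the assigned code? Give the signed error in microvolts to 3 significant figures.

Range = 1.79 − (-0.081) = 1.871 V. LSB = 1.871 V / 2^13 ≈ 228.4 µV.
Position in LSBs: (1.537214 − (-0.081)) × 8192/1.871 = 7085.1999; rounding gives k = 7085.
Reconstructed level: -0.081 + 7085 × 1.871/8192 V = 1.537168335 V.
e = 1.537214 − (1.537168335) = +45.7 µV.

+45.7 µV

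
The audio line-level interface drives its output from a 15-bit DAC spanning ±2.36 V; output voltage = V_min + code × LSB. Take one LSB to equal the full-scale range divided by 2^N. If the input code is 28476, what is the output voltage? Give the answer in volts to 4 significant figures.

1.742 V

Span: 2.36 V − (-2.36 V) = 4.72 V. LSB = 4.72 V / 2^15.
V_out = V_min + code × LSB = -2.36 V + 28476 × 4.72 V / 32768
      = -2.36 V + 4.10177 V = 1.74177 V.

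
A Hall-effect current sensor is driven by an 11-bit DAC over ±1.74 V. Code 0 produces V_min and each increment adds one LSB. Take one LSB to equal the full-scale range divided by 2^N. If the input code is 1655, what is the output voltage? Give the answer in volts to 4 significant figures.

Range = 1.74 − (-1.74) = 3.48 V. LSB = 3.48 V / 2^11.
V_out = V_min + code × LSB = -1.74 V + 1655 × 3.48 V / 2048
      = -1.74 V + 2.81221 V = 1.07221 V.

1.072 V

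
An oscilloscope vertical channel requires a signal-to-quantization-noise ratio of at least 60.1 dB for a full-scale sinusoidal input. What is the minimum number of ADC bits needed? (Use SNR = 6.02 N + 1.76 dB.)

10 bits

Solving 6.02 N ≥ 60.1 − 1.76: N ≥ 9.691. Round up → N = 10.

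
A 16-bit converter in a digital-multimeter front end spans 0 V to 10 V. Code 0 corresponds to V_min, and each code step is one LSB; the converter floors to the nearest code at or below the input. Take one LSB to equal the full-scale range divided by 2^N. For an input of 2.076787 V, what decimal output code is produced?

13610

V_FS = 10 V. LSB = 10 V / 2^16 ≈ 152.6 µV.
V_in − V_min = 2.076787 − (0) = 2.076787 V.
Divide by LSB: 2.076787 × 65536/10 = 13610.4313.
Truncating gives code 13610.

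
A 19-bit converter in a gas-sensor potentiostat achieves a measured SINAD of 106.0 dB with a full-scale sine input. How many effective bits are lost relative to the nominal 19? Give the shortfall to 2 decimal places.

1.68 bits

Effective bits = (106.0 − 1.76)/6.02 = 17.3156.
Shortfall = 19 − 17.3156 = 1.6844 bits.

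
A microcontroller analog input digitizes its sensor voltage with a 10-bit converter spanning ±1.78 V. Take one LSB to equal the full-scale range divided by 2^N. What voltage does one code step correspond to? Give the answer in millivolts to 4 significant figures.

3.477 mV

Full-scale range = 1.78 V − (-1.78 V) = 3.56 V.
There are 2^10 = 1024 steps.
One LSB is 3.56 V / 1024 = 3.477 mV.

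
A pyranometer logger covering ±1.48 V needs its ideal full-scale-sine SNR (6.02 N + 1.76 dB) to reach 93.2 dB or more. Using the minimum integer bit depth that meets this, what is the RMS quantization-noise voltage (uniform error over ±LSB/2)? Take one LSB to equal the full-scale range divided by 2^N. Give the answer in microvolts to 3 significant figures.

Full-scale range = 1.48 V − (-1.48 V) = 2.96 V.
6.02 N + 1.76 ≥ 93.2 gives N ≥ 15.189, so the minimum integer is 16.
LSB = 2.96 V ÷ 2^16 = 2.96/65536 V = 45.166 µV.
σ_q = LSB/√12 = 45.166 µV/3.4641 = 13.0 µV.

13.0 µV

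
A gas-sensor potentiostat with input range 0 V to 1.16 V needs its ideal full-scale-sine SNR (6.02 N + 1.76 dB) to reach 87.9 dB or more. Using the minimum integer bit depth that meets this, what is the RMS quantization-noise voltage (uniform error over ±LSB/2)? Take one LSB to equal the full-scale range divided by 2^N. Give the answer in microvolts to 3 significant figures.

Span = 1.16 V.
N ≥ (87.9 − 1.76)/6.02 = 14.309 → N_min = 15.
One LSB is 1.16 V / 32768 = 35.400 µV.
V_rms = LSB/√12 = 10.2 µV.

10.2 µV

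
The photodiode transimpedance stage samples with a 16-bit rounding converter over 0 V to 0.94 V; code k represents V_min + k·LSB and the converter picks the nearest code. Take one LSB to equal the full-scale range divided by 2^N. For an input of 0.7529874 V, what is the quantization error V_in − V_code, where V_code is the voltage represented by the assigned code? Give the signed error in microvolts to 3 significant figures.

−5.15 µV

Full-scale range = 0.94 V. LSB = 0.94 V / 2^16 ≈ 14.34 µV.
(0.7529874 − (0)) / LSB = 0.7529874 × 65536/0.94 = 52497.6407. Nearest integer: k = 52498.
Reconstructed level: 0 + 52498 × 0.94/65536 V = 0.75299255371 V.
e = 0.7529874 − (0.75299255371) = −5.15 µV.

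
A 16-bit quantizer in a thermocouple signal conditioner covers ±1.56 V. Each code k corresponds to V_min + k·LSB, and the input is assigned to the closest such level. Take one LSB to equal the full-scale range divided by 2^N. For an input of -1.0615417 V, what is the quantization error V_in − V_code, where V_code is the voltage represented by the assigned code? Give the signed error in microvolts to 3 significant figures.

The full-scale span is 1.56 − (-1.56) = 3.12 V. LSB = 3.12 V / 2^16 ≈ 47.61 µV.
(V_in − V_min)/LSB = (-1.0615417 − (-1.56)) × 65536/3.12 = 10470.1805 → nearest code k = 10470.
V_code = V_min + k × range/2^16 = -1.56 + 10470 × 3.12/65536 = -1.0615502930 V.
e = -1.0615417 − (-1.0615502930) = +8.59 µV.

+8.59 µV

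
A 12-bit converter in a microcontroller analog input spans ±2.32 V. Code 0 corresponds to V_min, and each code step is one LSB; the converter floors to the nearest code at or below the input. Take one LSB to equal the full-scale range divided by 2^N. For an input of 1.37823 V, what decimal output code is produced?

3264

Range = 2.32 − (-2.32) = 4.64 V. LSB = 4.64 V / 2^12 ≈ 1.133 mV.
code = ⌊(V_in − V_min)/LSB⌋ = ⌊(V_in − V_min) × 2^12 / range⌋
     = ⌊(1.37823 − (-2.32)) × 4096 / 4.64⌋ = ⌊3.69823 × 4096/4.64⌋
     = ⌊3264.644⌋ = 3264.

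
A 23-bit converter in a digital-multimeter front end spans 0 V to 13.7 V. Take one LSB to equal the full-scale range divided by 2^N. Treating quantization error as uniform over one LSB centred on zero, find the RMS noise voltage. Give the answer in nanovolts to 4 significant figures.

Range is 13.7 V.
LSB = 13.7 V ÷ 2^23 = 13.7/8388608 V = 1.63317 µV.
For a uniform distribution on [−LSB/2, +LSB/2], V_rms = LSB/√12 = 1.63317 µV/3.4641 = 471.5 nV.

471.5 nV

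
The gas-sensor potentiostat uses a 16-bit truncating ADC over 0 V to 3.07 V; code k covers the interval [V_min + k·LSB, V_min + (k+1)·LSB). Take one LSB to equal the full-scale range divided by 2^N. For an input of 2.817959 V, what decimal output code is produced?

Range is 3.07 V. LSB = 3.07 V / 2^16 ≈ 46.84 µV.
V_in − V_min = 2.817959 − (0) = 2.817959 V.
Divide by LSB: 2.817959 × 65536/3.07 = 60155.6225.
Truncating gives code 60155.

60155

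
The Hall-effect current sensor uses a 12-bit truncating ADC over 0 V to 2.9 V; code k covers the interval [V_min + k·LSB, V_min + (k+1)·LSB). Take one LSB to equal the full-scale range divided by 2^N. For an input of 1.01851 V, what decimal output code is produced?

1438

Full-scale range = 2.9 V. LSB = 2.9 V / 2^12 ≈ 0.7080 mV.
(V_in − V_min) × 2^12/range = (1.01851 − (0)) × 4096/2.9 = 1438.558.
Floor → code = 1438.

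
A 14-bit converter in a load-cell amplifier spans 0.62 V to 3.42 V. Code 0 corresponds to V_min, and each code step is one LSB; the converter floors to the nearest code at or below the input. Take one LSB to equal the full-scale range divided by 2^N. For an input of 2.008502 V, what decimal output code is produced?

8124

Span: 3.42 V − (0.62 V) = 2.8 V. LSB = 2.8 V / 2^14 ≈ 170.9 µV.
(V_in − V_min) × 2^14/range = (2.008502 − (0.62)) × 16384/2.8 = 8124.720.
Floor → code = 8124.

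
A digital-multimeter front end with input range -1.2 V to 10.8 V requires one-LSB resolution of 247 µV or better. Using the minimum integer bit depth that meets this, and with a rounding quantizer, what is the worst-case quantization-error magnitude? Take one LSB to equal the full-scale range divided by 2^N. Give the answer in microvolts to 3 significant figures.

The full-scale span is 10.8 − (-1.2) = 12 V.
Levels needed ≥ 12/247 µV = 48580. 2^16 = 65536 suffices, so N_min = 16.
Step size = 12/65536 V = 183.11 µV.
Half an LSB is 91.6 µV.

91.6 µV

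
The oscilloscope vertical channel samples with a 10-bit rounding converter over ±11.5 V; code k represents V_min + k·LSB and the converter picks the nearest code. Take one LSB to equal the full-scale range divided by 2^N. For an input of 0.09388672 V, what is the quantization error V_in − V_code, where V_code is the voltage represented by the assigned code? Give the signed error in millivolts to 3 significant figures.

+4.04 mV

The full-scale span is 11.5 − (-11.5) = 23 V. LSB = 23 V / 2^10 ≈ 22.46 mV.
(V_in − V_min)/LSB = (0.09388672 − (-11.5)) × 1024/23 = 516.1800 → nearest code k = 516.
V_code = -11.5 + (516/1024) × 23 = 0.08984375000 V.
e = 0.09388672 − (0.08984375000) = +4.04 mV.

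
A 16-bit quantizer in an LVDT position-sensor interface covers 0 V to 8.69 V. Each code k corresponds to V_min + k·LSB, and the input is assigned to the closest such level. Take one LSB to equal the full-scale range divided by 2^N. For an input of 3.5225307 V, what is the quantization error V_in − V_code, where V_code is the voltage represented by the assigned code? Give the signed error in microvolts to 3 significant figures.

Range is 8.69 V. LSB = 8.69 V / 2^16 ≈ 132.6 µV.
(V_in − V_min)/LSB = (3.5225307 − (0)) × 65536/8.69 = 26565.3132 → nearest code k = 26565.
Reconstructed level: 0 + 26565 × 8.69/65536 V = 3.5224891663 V.
Error = V_in − V_code = 3.5225307 − (3.5224891663) = +41.5 µV.

+41.5 µV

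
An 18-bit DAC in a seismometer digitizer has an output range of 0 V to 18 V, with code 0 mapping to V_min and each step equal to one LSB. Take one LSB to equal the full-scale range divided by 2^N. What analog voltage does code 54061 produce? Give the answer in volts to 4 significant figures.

3.712 V

V_FS = 18 V. LSB = 18 V / 2^18.
Output = V_min + (54061/262144) × range = 0 + 0.206226 × 18 V
      = 0 V + 3.71207 V = 3.71207 V.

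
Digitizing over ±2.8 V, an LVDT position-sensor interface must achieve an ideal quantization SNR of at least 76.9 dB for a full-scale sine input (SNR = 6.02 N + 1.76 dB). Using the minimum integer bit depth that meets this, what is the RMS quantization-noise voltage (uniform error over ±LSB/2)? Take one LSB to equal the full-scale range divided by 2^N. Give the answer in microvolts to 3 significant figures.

197 µV

Span: 2.8 V − (-2.8 V) = 5.6 V.
6.02 N + 1.76 ≥ 76.9 gives N ≥ 12.482, so the minimum integer is 13.
Step size = 5.6/8192 V = 0.68359 mV.
σ_q = LSB/√12 = 0.68359 mV/3.4641 = 197 µV.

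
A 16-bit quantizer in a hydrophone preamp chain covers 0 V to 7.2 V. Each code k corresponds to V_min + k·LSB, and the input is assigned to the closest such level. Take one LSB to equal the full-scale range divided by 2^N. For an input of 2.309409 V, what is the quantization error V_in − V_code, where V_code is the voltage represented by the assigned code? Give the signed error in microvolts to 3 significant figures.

Range is 7.2 V. LSB = 7.2 V / 2^16 ≈ 109.9 µV.
Position in LSBs: (2.309409 − (0)) × 65536/7.2 = 21020.7539; rounding gives k = 21021.
Reconstructed level: 0 + 21021 × 7.2/65536 V = 2.3094360352 V.
V_in − V_code = 2.309409 − (2.3094360352) = −27.0 µV.

−27.0 µV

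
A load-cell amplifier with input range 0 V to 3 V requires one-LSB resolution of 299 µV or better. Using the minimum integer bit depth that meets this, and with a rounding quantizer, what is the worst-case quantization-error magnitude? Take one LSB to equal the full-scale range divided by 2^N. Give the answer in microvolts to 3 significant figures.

Span = 3 V.
3 V / 299 µV = 10030. Since 2^13 = 8192 and 2^14 = 16384, N = 14.
Step size = 3/16384 V = 183.11 µV.
|e|_max = LSB/2 = 91.6 µV.

91.6 µV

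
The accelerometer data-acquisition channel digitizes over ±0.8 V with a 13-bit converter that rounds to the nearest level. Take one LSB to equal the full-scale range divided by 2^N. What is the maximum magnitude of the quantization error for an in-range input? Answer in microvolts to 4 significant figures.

97.66 µV

Range = 0.8 − (-0.8) = 1.6 V.
One LSB is 1.6 V / 8192 = 195.313 µV.
|e|_max = LSB/2 = 97.66 µV.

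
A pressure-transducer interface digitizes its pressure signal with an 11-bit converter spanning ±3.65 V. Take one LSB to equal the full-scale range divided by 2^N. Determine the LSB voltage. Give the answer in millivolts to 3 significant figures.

3.56 mV

Full-scale range = 3.65 V − (-3.65 V) = 7.3 V.
2^11 = 2048 levels.
LSB = 7.3 V ÷ 2^11 = 7.3/2048 V = 3.56 mV.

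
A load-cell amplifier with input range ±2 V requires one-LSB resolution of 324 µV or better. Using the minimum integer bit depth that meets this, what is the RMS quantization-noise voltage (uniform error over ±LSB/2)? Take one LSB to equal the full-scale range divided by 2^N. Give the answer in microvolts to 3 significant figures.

70.5 µV

Full-scale range = 2 V − (-2 V) = 4 V.
Levels needed ≥ 4/324 µV = 12350. 2^14 = 16384 suffices, so N_min = 14.
One LSB is 4 V / 16384 = 244.14 µV.
RMS noise = LSB/√12 = 70.5 µV.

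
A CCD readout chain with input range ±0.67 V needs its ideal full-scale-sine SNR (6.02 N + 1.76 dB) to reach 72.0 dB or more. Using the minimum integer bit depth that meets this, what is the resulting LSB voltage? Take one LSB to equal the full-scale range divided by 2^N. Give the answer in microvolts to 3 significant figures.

327 µV

The full-scale span is 0.67 − (-0.67) = 1.34 V.
N ≥ (72.0 − 1.76)/6.02 = 11.668 → N_min = 12.
One LSB is 1.34 V / 4096 = 327 µV.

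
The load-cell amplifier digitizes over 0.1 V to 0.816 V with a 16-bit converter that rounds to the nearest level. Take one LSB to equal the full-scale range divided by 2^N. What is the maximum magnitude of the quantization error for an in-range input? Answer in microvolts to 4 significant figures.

The full-scale span is 0.816 − (0.1) = 0.716 V.
Step size = 0.716/65536 V = 10.9253 µV.
A rounding quantizer has |error| ≤ LSB/2 = 5.463 µV.

5.463 µV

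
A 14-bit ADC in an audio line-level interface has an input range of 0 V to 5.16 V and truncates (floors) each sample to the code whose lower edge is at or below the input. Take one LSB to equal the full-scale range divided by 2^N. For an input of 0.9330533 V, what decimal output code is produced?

Full-scale range = 5.16 V. LSB = 5.16 V / 2^14 ≈ 314.9 µV.
code = ⌊(V_in − V_min)/LSB⌋ = ⌊(V_in − V_min) × 2^14 / range⌋
     = ⌊(0.9330533 − (0)) × 16384 / 5.16⌋ = ⌊0.9330533 × 16384/5.16⌋
     = ⌊2962.625⌋ = 2962.

2962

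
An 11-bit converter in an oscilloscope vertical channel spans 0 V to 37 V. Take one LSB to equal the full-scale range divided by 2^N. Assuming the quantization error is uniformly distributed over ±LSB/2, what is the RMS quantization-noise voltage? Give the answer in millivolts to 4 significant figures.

Range is 37 V.
LSB = 37 V ÷ 2^11 = 37/2048 V = 18.0664 mV.
σ_q = LSB/√12 = 18.0664 mV/3.4641 = 5.215 mV.

5.215 mV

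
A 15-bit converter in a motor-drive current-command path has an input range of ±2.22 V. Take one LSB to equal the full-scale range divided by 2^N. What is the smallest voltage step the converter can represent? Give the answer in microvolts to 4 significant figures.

Full-scale range = 2.22 V − (-2.22 V) = 4.44 V.
2^15 = 32768 levels.
One LSB is 4.44 V / 32768 = 135.5 µV.

135.5 µV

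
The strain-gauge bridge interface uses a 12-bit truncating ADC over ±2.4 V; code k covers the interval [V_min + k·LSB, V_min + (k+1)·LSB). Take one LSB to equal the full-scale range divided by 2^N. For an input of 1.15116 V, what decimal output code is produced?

Full-scale range = 2.4 V − (-2.4 V) = 4.8 V. LSB = 4.8 V / 2^12 ≈ 1.172 mV.
(V_in − V_min) × 2^12/range = (1.15116 − (-2.4)) × 4096/4.8 = 3030.323.
Floor → code = 3030.

3030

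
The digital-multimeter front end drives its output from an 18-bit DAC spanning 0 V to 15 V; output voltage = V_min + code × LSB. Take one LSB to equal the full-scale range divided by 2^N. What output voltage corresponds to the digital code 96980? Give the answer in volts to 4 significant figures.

5.549 V

Full-scale range = 15 V. LSB = 15 V / 2^18.
V_out = V_min + code × LSB = 0 V + 96980 × 15 V / 262144
      = 0 + 5.54924 = 5.54924 V.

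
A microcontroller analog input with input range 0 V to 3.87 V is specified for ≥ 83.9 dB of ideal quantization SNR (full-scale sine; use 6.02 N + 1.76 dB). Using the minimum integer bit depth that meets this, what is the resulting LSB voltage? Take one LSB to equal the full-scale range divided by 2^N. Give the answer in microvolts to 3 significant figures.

236 µV

Span = 3.87 V.
N ≥ (83.9 − 1.76)/6.02 = 13.645 → N_min = 14.
LSB = 3.87 V / 2^14 = 236 µV.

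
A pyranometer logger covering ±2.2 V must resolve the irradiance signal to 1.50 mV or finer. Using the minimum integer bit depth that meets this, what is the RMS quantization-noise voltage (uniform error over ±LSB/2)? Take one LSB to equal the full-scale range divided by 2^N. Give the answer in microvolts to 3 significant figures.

Span: 2.2 V − (-2.2 V) = 4.4 V.
Need 2^N ≥ 4.4 V / 1.50 mV = 2933 → N_min = 12.
Step size = 4.4/4096 V = 1.0742 mV.
σ_q = LSB/√12 = 1.0742 mV/3.4641 = 310 µV.

310 µV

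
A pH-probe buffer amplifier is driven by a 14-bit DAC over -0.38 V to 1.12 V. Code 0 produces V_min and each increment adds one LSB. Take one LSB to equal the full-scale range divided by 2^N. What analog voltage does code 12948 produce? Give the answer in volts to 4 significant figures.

Span: 1.12 V − (-0.38 V) = 1.5 V. LSB = 1.5 V / 2^14.
Output = V_min + (12948/16384) × range = -0.38 + 0.790283 × 1.5 V
      = -0.38 + 1.18542 = 0.805425 V.

0.8054 V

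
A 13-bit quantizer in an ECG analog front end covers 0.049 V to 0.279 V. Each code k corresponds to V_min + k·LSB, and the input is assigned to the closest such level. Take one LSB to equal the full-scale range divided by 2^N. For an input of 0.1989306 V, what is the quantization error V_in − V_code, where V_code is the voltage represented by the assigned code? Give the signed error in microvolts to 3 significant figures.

+3.84 µV

Span: 0.279 V − (0.049 V) = 0.23 V. LSB = 0.23 V / 2^13 ≈ 28.08 µV.
(V_in − V_min)/LSB = (0.1989306 − (0.049)) × 8192/0.23 = 5340.1368 → nearest code k = 5340.
V_code = 0.049 + (5340/8192) × 0.23 = 0.1989267578 V.
e = 0.1989306 − (0.1989267578) = +3.84 µV.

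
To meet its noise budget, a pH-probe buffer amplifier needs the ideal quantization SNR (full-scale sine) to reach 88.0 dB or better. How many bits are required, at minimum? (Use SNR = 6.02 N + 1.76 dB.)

Required N = ⌈(88.0 − 1.76)/6.02⌉ = ⌈14.326⌉ = 15.

15 bits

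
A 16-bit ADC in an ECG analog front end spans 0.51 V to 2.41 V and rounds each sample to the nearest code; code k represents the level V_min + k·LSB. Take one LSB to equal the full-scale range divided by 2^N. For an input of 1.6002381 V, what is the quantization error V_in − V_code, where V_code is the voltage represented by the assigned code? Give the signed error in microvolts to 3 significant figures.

Span: 2.41 V − (0.51 V) = 1.9 V. LSB = 1.9 V / 2^16 ≈ 28.99 µV.
(1.6002381 − (0.51)) / LSB = 1.0902381 × 65536/1.9 = 37605.1811. Nearest integer: k = 37605.
V_code = V_min + k × range/2^16 = 0.51 + 37605 × 1.9/65536 = 1.6002328491 V.
e = 1.6002381 − (1.6002328491) = +5.25 µV.

+5.25 µV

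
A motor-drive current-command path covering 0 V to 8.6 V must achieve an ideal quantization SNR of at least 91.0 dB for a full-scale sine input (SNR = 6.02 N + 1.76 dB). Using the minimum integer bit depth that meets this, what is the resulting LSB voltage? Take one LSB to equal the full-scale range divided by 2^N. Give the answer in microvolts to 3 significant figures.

262 µV

Range is 8.6 V.
Required N = ⌈(91.0 − 1.76)/6.02⌉ = ⌈14.824⌉ = 15.
LSB = 8.6 V / 2^15 = 262 µV.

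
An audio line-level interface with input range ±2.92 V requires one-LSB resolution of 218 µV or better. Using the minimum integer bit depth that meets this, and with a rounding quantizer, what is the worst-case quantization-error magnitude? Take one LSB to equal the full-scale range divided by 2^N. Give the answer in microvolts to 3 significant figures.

89.1 µV

Range = 2.92 − (-2.92) = 5.84 V.
Required number of levels: 5.84/218 µV = 26789; smallest N with 2^N ≥ that is 15.
LSB = 5.84 V / 2^15 = 178.22 µV.
Max error for round-to-nearest is LSB/2 = 89.1 µV.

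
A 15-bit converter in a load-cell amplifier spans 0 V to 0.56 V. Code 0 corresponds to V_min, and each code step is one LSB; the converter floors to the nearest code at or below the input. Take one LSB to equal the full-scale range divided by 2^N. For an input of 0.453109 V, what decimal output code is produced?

26513

V_FS = 0.56 V. LSB = 0.56 V / 2^15 ≈ 17.09 µV.
(V_in − V_min) × 2^15/range = (0.453109 − (0)) × 32768/0.56 = 26513.349.
Floor → code = 26513.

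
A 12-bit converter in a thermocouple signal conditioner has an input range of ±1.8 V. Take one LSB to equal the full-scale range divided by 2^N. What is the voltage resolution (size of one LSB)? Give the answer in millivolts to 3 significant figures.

The full-scale span is 1.8 − (-1.8) = 3.6 V.
There are 2^12 = 4096 steps.
Step size = 3.6/4096 V = 0.879 mV.

0.879 mV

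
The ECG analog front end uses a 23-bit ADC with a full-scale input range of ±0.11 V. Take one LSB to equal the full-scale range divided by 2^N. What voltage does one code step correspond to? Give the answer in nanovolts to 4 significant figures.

26.23 nV

Span: 0.11 V − (-0.11 V) = 0.22 V.
There are 2^23 = 8388608 steps.
LSB = 0.22 V / 2^23 = 26.23 nV.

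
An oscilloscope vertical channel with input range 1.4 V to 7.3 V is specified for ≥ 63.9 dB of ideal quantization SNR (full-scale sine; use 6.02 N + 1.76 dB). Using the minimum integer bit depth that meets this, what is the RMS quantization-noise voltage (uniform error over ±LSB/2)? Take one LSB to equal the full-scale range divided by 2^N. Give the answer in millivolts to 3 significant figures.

0.832 mV

The full-scale span is 7.3 − (1.4) = 5.9 V.
N ≥ (63.9 − 1.76)/6.02 = 10.322 → N_min = 11.
One LSB is 5.9 V / 2048 = 2.8809 mV.
V_rms = LSB/√12 = 0.832 mV.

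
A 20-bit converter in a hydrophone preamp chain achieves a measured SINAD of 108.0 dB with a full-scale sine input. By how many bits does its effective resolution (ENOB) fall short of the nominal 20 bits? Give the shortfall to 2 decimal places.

2.35 bits

N_eff = (108.0 − 1.76)/6.02 = 17.6478 bits.
Lost resolution: 20 − 17.6478 = 2.3522 bits.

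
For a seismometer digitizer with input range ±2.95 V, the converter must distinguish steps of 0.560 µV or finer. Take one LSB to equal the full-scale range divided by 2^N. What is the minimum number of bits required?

24 bits

Full-scale range = 2.95 V − (-2.95 V) = 5.9 V.
Need 2^N ≥ 5.9 V / 0.560 µV = 1.054e7 → N_min = 24.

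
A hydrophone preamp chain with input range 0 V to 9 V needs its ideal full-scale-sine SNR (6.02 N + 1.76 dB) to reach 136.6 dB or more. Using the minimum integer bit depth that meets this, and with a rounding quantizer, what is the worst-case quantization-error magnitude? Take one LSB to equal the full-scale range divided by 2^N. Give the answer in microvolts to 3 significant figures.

0.536 µV

Full-scale range = 9 V.
N ≥ (136.6 − 1.76)/6.02 = 22.399 → N_min = 23.
LSB = 9 V / 2^23 = 1.0729 µV.
Half an LSB is 0.536 µV.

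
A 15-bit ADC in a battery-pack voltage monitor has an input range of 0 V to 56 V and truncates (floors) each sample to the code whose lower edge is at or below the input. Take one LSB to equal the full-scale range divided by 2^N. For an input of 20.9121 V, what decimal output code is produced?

12236

Range is 56 V. LSB = 56 V / 2^15 ≈ 1.709 mV.
V_in − V_min = 20.9121 − (0) = 20.9121 V.
Divide by LSB: 20.9121 × 32768/56 = 12236.5659.
Truncating gives code 12236.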